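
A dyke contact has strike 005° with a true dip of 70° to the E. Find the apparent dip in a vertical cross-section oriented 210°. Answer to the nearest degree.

49°

The section lies 25° from the strike.
tan(apparent dip) = tan 70° · sin 25° = 1.1611
α = arctan(1.1611) = 49.26°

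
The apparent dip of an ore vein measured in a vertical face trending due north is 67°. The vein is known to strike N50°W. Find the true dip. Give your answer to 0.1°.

72.0°

β = acute angle between strike N50°W and section due north = 50°.
tan δ = tan α / sin β = tan 67° / sin 50° = 2.3559 / 0.7660 = 3.0753
δ = arctan(3.0753) = 71.99°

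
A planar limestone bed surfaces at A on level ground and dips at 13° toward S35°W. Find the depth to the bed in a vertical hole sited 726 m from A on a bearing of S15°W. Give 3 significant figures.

158 m

The hole lies 20° from the dip direction, so the down-dip offset is 726 × cos 20° = 682.22 m.
Depth = down-dip offset × tan(dip) = 682.22 × tan 13° = 682.22 × 0.2309
Depth = 157.50 m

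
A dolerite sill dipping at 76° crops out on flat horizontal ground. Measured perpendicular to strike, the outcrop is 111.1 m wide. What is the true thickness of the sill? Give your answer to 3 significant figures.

108 m

True thickness t = w · sin(dip) = 111.1 × sin 76°
t = 111.1 × 0.9703 = 107.800 m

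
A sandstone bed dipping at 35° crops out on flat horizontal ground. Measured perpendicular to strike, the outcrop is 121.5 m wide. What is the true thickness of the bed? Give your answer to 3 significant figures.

True thickness t = w · sin(dip) = 121.5 × sin 35°
t = 121.5 × 0.5736 = 69.690 m

69.7 m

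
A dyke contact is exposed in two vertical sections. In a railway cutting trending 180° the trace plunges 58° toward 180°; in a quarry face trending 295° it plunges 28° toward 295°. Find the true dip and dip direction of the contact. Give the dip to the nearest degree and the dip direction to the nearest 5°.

true dip 64°, dip direction 220°

Represent each trace as a vector plunging at its apparent dip toward its trend (east-north-up frame): v₁ = (0.000, -0.530, -0.848), v₂ = (-0.800, 0.373, -0.469).
The plane normal is n = v₁ × v₂ ∝ (-0.565, -0.679, 0.424).
Dip δ = arctan(|n_h|/n_z) = arctan(0.883/0.424) = 64.4°.
Dip direction = atan2(-0.565, -0.679) = 220° (azimuth of n's horizontal projection).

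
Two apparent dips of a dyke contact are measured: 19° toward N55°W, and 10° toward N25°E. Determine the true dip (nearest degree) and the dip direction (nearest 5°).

Represent each trace as a vector plunging at its apparent dip toward its trend (east-north-up frame): v₁ = (-0.775, 0.542, -0.326), v₂ = (0.416, 0.893, -0.174).
Cross product v₁ × v₂ gives the pole to the plane: n ∝ (-0.196, 0.270, 0.917).
Dip δ = arctan(|n_h|/n_z) = arctan(0.334/0.917) = 20.0°.
Dip direction = azimuth of (n_x, n_y) = atan2(-0.196, 0.270) = 324°.

true dip 20°, dip direction 325°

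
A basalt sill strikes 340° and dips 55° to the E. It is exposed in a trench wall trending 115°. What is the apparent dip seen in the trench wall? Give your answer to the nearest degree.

45°

The strike is 340° and the section trends 115°; the acute angle between them is β = 45°.
tan(apparent dip) = tan 55° · sin 45° = 1.0099
apparent dip = arctan 1.0099 = 45.28°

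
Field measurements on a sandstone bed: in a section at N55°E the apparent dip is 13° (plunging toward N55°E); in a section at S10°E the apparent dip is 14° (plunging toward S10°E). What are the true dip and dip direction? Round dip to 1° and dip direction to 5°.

Each apparent-dip line lies in the plane. As unit vectors (x east, y north, z up), v₁ plunges 13°→N55°E and v₂ plunges 14°→S10°E.
n = v₁ × v₂ = (0.350, -0.155, 0.857) (taken with n_z > 0).
tan δ = √(n_x²+n_y²)/n_z = 0.383/0.857, so δ = 24.1°.
The horizontal component of n points toward azimuth atan2(n_x, n_y) = 114°, the dip direction.

true dip 24°, dip direction 115°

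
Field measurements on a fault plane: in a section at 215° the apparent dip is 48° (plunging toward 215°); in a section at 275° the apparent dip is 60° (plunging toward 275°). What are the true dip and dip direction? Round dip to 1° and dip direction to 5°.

true dip 60°, dip direction 265°

Each apparent-dip line lies in the plane. As unit vectors (x east, y north, z up), v₁ plunges 48°→215° and v₂ plunges 60°→275°.
n = v₁ × v₂ = (-0.507, -0.038, 0.290) (taken with n_z > 0).
True dip = arccos(n_z / |n|) = arccos(0.4951) = 60.3°.
The horizontal component of n points toward azimuth atan2(n_x, n_y) = 266°, the dip direction.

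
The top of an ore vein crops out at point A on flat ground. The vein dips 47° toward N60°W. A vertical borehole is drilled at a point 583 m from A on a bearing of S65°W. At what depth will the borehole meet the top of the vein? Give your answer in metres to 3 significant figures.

359 m

The hole lies 55° from the dip direction, so the down-dip offset is 583 × cos 55° = 334.40 m.
Depth = down-dip offset × tan(dip) = 334.40 × tan 47° = 334.40 × 1.0724
Depth = 358.59 m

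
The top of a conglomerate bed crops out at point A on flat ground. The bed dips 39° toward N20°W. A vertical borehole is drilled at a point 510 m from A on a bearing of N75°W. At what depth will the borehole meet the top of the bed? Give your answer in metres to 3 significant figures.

237 m

The hole lies 55° from the dip direction, so the down-dip offset is 510 × cos 55° = 292.52 m.
Depth = down-dip offset × tan(dip) = 292.52 × tan 39° = 292.52 × 0.8098
Depth = 236.88 m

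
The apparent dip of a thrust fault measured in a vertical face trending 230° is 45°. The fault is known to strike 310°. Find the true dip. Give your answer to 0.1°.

The section is 80° from the strike.
tan(true dip) = tan 45° / sin 80° = 1.0154
δ = arctan(1.0154) = 45.44°

45.4°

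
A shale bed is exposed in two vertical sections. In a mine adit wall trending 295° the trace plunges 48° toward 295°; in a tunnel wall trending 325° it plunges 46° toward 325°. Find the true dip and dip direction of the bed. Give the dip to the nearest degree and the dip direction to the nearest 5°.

Represent each trace as a vector plunging at its apparent dip toward its trend (east-north-up frame): v₁ = (-0.606, 0.283, -0.743), v₂ = (-0.398, 0.569, -0.719).
The plane normal is n = v₁ × v₂ ∝ (-0.219, 0.140, 0.232).
Dip δ = arctan(|n_h|/n_z) = arctan(0.260/0.232) = 48.2°.
Dip direction = atan2(-0.219, 0.140) = 303° (azimuth of n's horizontal projection).

true dip 48°, dip direction 305°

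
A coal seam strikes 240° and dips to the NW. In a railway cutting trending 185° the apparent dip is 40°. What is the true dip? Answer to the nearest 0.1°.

β = acute angle between strike 240° and section 185° = 55°.
tan δ = tan α / sin β = tan 40° / sin 55° = 0.8391 / 0.8192 = 1.0244
true dip = arctan 1.0244 = 45.69°

45.7°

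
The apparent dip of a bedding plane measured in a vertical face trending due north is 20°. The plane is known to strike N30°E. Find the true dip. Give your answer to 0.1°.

36.1°

The section is 30° from the strike.
tan δ = tan α / sin β = tan 20° / sin 30° = 0.3640 / 0.5000 = 0.7279
true dip = arctan 0.7279 = 36.05°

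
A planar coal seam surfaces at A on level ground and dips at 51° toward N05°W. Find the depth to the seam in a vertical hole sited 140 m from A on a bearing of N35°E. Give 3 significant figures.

The hole lies 40° from the dip direction, so the down-dip offset is 140 × cos 40° = 107.25 m.
Depth = down-dip offset × tan(dip) = 107.25 × tan 51° = 107.25 × 1.2349
Depth = 132.44 m

132 m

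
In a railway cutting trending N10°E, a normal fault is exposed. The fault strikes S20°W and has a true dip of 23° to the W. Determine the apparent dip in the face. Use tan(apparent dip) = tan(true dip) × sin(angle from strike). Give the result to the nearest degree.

The section lies 10° from the strike.
tan α = tan 23° × sin 10° = 0.4245 × 0.1736 = 0.0737
α = arctan(0.0737) = 4.22°

4°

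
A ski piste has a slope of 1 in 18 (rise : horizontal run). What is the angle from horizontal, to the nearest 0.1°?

tan θ = 1/18 = 0.0556
θ = arctan(0.0556) = 3.18°

3.2°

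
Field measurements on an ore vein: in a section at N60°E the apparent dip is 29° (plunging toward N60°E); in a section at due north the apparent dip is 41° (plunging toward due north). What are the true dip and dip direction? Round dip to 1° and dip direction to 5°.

Represent each trace as a vector plunging at its apparent dip toward its trend (east-north-up frame): v₁ = (0.757, 0.437, -0.485), v₂ = (0.000, 0.755, -0.656).
Cross product v₁ × v₂ gives the pole to the plane: n ∝ (0.079, 0.497, 0.572).
tan δ = √(n_x²+n_y²)/n_z = 0.503/0.572, so δ = 41.4°.
The horizontal component of n points toward azimuth atan2(n_x, n_y) = 9°, the dip direction.

true dip 41°, dip direction 010°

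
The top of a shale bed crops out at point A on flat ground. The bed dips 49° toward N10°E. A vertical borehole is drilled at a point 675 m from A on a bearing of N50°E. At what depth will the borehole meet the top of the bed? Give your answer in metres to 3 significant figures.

595 m

The hole lies 40° from the dip direction, so the down-dip offset is 675 × cos 40° = 517.08 m.
Depth = down-dip offset × tan(dip) = 517.08 × tan 49° = 517.08 × 1.1504
Depth = 594.83 m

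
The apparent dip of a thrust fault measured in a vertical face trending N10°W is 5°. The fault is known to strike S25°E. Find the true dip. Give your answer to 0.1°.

The section is 15° from the strike.
tan δ = tan α / sin β = tan 5° / sin 15° = 0.0875 / 0.2588 = 0.3380
true dip = arctan 0.3380 = 18.68°

18.7°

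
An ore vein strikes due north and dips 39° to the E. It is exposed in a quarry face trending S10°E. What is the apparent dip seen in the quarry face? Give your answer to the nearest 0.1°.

8.0°

Angle between strike (due north) and section (S10°E): β = 10°.
tan(apparent dip) = tan 39° · sin 10° = 0.1406
α = arctan(0.1406) = 8.00°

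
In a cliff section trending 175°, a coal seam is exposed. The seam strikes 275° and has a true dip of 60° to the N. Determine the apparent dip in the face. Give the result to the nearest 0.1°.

59.6°

The strike is 275° and the section trends 175°; the acute angle between them is β = 80°.
tan α = tan 60° × sin 80° = 1.7321 × 0.9848 = 1.7057
apparent dip = arctan 1.7057 = 59.62°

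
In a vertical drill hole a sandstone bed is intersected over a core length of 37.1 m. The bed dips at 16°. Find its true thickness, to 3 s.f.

True thickness t = h · cos(dip) = 37.1 × cos 16°
t = 37.1 × 0.9613 = 35.663 m

35.7 m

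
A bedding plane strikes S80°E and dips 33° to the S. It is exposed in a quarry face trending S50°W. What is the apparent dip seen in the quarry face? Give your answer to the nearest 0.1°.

Angle between strike (S80°E) and section (S50°W): β = 50°.
tan α = tan 33° × sin 50° = 0.6494 × 0.7660 = 0.4975
apparent dip = arctan 0.4975 = 26.45°

26.4°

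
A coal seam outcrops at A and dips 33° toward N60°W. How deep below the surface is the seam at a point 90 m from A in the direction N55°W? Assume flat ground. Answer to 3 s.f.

The hole lies 5° from the dip direction, so the down-dip offset is 90 × cos 5° = 89.66 m.
Depth = down-dip offset × tan(dip) = 89.66 × tan 33° = 89.66 × 0.6494
Depth = 58.22 m

58.2 m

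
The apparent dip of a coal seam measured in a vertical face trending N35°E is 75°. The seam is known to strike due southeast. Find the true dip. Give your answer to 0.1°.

75.2°

β = acute angle between strike due southeast and section N35°E = 80°.
tan(true dip) = tan 75° / sin 80° = 3.7896
δ = arctan(3.7896) = 75.22°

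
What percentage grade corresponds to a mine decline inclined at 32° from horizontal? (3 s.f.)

grade % = 100 × tan 32° = 100 × 0.6249

62.5%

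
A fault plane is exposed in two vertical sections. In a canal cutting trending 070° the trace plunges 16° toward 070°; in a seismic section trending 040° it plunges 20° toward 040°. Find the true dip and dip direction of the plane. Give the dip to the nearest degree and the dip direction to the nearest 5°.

The two traces are lines in the plane: v₁ = (sin 70°·cos 16°, cos 70°·cos 16°, −sin 16°), v₂ = (sin 40°·cos 20°, cos 40°·cos 20°, −sin 20°).
n = v₁ × v₂ = (0.086, 0.142, 0.452) (taken with n_z > 0).
Dip δ = arctan(|n_h|/n_z) = arctan(0.166/0.452) = 20.2°.
Dip direction = azimuth of (n_x, n_y) = atan2(0.086, 0.142) = 31°.

true dip 20°, dip direction 030°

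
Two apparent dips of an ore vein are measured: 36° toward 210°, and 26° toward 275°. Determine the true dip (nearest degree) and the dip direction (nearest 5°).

true dip 37°, dip direction 225°

The two traces are lines in the plane: v₁ = (sin 210°·cos 36°, cos 210°·cos 36°, −sin 36°), v₂ = (sin 275°·cos 26°, cos 275°·cos 26°, −sin 26°).
n = v₁ × v₂ = (-0.353, -0.349, 0.659) (taken with n_z > 0).
Dip δ = arctan(|n_h|/n_z) = arctan(0.496/0.659) = 37.0°.
Dip direction = atan2(-0.353, -0.349) = 225° (azimuth of n's horizontal projection).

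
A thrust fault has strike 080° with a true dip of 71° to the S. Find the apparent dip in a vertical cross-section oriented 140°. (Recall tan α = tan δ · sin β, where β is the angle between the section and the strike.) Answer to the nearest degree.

68°

Angle between strike (080°) and section (140°): β = 60°.
tan α = tan 71° × sin 60° = 2.9042 × 0.8660 = 2.5151
α = arctan(2.5151) = 68.32°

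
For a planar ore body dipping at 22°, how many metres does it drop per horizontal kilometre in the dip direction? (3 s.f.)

404 m

drop per km = 1000 × tan 22° = 1000 × 0.4040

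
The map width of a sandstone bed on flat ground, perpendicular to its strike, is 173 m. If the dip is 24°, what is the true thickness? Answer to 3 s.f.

70.4 m

True thickness t = w · sin(dip) = 173 × sin 24°
t = 173 × 0.4067 = 70.365 m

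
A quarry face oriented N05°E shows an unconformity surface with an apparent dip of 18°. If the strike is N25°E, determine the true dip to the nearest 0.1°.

43.5°

β = acute angle between strike N25°E and section N05°E = 20°.
tan δ = tan α / sin β = tan 18° / sin 20° = 0.3249 / 0.3420 = 0.9500
δ = arctan(0.9500) = 43.53°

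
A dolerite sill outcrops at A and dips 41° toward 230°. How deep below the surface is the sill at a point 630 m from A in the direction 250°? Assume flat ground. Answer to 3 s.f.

515 m

The hole lies 20° from the dip direction, so the down-dip offset is 630 × cos 20° = 592.01 m.
Depth = down-dip offset × tan(dip) = 592.01 × tan 41° = 592.01 × 0.8693
Depth = 514.62 m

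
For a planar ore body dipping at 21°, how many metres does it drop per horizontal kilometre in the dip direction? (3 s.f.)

384 m

drop per km = 1000 × tan 21° = 1000 × 0.3839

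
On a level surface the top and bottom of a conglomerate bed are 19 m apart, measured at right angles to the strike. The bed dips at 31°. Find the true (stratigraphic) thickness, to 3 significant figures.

True thickness t = w · sin(dip) = 19 × sin 31°
t = 19 × 0.5150 = 9.786 m

9.79 m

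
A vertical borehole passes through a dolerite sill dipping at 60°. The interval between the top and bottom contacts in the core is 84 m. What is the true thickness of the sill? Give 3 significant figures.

True thickness t = h · cos(dip) = 84 × cos 60°
t = 84 × 0.5000 = 42.000 m

42.0 m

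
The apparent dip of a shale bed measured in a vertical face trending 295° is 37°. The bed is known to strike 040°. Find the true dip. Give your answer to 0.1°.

The section is 75° from the strike.
tan δ = tan α / sin β = tan 37° / sin 75° = 0.7536 / 0.9659 = 0.7801
true dip = arctan 0.7801 = 37.96°

38.0°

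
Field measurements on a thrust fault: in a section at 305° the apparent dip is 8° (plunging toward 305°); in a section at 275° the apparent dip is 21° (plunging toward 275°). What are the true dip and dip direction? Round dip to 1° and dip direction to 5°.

The two traces are lines in the plane: v₁ = (sin 305°·cos 8°, cos 305°·cos 8°, −sin 8°), v₂ = (sin 275°·cos 21°, cos 275°·cos 21°, −sin 21°).
Cross product v₁ × v₂ gives the pole to the plane: n ∝ (-0.192, -0.161, 0.462).
Dip δ = arctan(|n_h|/n_z) = arctan(0.251/0.462) = 28.5°.
Dip direction = azimuth of (n_x, n_y) = atan2(-0.192, -0.161) = 230°.

true dip 28°, dip direction 230°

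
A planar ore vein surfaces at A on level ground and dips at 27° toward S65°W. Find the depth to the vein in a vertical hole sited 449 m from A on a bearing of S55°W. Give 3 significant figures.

225 m

The hole lies 10° from the dip direction, so the down-dip offset is 449 × cos 10° = 442.18 m.
Depth = down-dip offset × tan(dip) = 442.18 × tan 27° = 442.18 × 0.5095
Depth = 225.30 m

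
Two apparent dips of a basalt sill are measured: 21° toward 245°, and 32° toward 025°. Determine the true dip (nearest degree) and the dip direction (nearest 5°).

true dip 56°, dip direction 320°

Represent each trace as a vector plunging at its apparent dip toward its trend (east-north-up frame): v₁ = (-0.846, -0.395, -0.358), v₂ = (0.358, 0.769, -0.530).
The plane normal is n = v₁ × v₂ ∝ (-0.485, 0.577, 0.509).
True dip = arccos(n_z / |n|) = arccos(0.5598) = 56.0°.
The horizontal component of n points toward azimuth atan2(n_x, n_y) = 320°, the dip direction.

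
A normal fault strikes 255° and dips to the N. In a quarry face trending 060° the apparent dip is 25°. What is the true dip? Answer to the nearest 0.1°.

61.0°

β = acute angle between strike 255° and section 060° = 15°.
tan(true dip) = tan 25° / sin 15° = 1.8017
true dip = arctan 1.8017 = 60.97°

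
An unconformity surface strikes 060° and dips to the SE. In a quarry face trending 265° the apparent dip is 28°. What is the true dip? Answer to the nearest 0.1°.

51.5°

The section is 25° from the strike.
tan δ = tan α / sin β = tan 28° / sin 25° = 0.5317 / 0.4226 = 1.2581
true dip = arctan 1.2581 = 51.52°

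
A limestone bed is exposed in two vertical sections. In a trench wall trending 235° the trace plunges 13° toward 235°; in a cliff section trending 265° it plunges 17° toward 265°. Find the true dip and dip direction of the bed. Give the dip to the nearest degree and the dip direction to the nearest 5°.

true dip 17°, dip direction 280°

The two traces are lines in the plane: v₁ = (sin 235°·cos 13°, cos 235°·cos 13°, −sin 13°), v₂ = (sin 265°·cos 17°, cos 265°·cos 17°, −sin 17°).
The plane normal is n = v₁ × v₂ ∝ (-0.145, 0.019, 0.466).
tan δ = √(n_x²+n_y²)/n_z = 0.146/0.466, so δ = 17.4°.
The horizontal component of n points toward azimuth atan2(n_x, n_y) = 278°, the dip direction.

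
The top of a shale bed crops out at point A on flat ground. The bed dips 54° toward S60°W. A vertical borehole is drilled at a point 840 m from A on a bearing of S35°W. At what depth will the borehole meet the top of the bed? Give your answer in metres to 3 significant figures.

1050 m

The hole lies 25° from the dip direction, so the down-dip offset is 840 × cos 25° = 761.30 m.
Depth = down-dip offset × tan(dip) = 761.30 × tan 54° = 761.30 × 1.3764
Depth = 1047.84 m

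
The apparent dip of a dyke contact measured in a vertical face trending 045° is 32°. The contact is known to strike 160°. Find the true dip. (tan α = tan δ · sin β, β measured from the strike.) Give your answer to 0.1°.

34.6°

The section is 65° from the strike.
tan(true dip) = tan 32° / sin 65° = 0.6895
true dip = arctan 0.6895 = 34.58°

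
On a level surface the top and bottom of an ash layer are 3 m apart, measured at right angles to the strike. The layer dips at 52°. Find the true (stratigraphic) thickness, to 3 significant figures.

2.36 m

True thickness t = w · sin(dip) = 3 × sin 52°
t = 3 × 0.7880 = 2.364 m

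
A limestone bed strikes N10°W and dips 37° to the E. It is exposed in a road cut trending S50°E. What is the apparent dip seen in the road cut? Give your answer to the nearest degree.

26°

The section lies 40° from the strike.
tan(apparent dip) = tan 37° · sin 40° = 0.4844
apparent dip = arctan 0.4844 = 25.84°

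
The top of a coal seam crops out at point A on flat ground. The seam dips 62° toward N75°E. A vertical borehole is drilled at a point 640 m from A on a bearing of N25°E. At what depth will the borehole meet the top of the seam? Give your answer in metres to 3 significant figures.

The hole lies 50° from the dip direction, so the down-dip offset is 640 × cos 50° = 411.38 m.
Depth = down-dip offset × tan(dip) = 411.38 × tan 62° = 411.38 × 1.8807
Depth = 773.70 m

774 m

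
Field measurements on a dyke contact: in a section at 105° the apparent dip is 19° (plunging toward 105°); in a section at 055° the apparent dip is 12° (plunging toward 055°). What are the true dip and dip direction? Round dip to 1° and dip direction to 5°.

Represent each trace as a vector plunging at its apparent dip toward its trend (east-north-up frame): v₁ = (0.913, -0.245, -0.326), v₂ = (0.801, 0.561, -0.208).
Cross product v₁ × v₂ gives the pole to the plane: n ∝ (0.234, -0.071, 0.708).
tan δ = √(n_x²+n_y²)/n_z = 0.244/0.708, so δ = 19.0°.
Dip direction = azimuth of (n_x, n_y) = atan2(0.234, -0.071) = 107°.

true dip 19°, dip direction 105°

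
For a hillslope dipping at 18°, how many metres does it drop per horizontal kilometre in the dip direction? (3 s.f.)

drop per km = 1000 × tan 18° = 1000 × 0.3249

325 m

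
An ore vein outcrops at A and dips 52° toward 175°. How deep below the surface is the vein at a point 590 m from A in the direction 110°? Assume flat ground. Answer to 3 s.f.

319 m

The hole lies 65° from the dip direction, so the down-dip offset is 590 × cos 65° = 249.34 m.
Depth = down-dip offset × tan(dip) = 249.34 × tan 52° = 249.34 × 1.2799
Depth = 319.15 m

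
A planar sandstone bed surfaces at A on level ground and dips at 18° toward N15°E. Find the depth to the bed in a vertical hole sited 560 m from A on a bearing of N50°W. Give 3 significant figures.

The hole lies 65° from the dip direction, so the down-dip offset is 560 × cos 65° = 236.67 m.
Depth = down-dip offset × tan(dip) = 236.67 × tan 18° = 236.67 × 0.3249
Depth = 76.90 m

76.9 m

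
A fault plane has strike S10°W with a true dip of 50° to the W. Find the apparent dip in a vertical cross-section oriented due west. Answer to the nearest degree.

50°

Angle between strike (S10°W) and section (due west): β = 80°.
tan(apparent dip) = tan 50° · sin 80° = 1.1736
apparent dip = arctan 1.1736 = 49.57°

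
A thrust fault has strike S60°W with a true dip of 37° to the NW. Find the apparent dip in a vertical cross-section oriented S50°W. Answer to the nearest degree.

The strike is S60°W and the section trends S50°W; the acute angle between them is β = 10°.
tan(apparent dip) = tan 37° · sin 10° = 0.1309
α = arctan(0.1309) = 7.45°

7°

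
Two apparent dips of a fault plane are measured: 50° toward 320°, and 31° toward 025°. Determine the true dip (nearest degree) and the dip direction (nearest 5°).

Each apparent-dip line lies in the plane. As unit vectors (x east, y north, z up), v₁ plunges 50°→320° and v₂ plunges 31°→025°.
n = v₁ × v₂ = (-0.342, 0.490, 0.499) (taken with n_z > 0).
Dip δ = arctan(|n_h|/n_z) = arctan(0.598/0.499) = 50.1°.
The horizontal component of n points toward azimuth atan2(n_x, n_y) = 325°, the dip direction.

true dip 50°, dip direction 325°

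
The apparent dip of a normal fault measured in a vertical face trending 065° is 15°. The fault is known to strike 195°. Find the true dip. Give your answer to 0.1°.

The section is 50° from the strike.
tan(true dip) = tan 15° / sin 50° = 0.3498
true dip = arctan 0.3498 = 19.28°

19.3°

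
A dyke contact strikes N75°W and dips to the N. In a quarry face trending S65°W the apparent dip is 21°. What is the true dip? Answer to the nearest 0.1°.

The section is 40° from the strike.
tan δ = tan α / sin β = tan 21° / sin 40° = 0.3839 / 0.6428 = 0.5972
true dip = arctan 0.5972 = 30.85°

30.8°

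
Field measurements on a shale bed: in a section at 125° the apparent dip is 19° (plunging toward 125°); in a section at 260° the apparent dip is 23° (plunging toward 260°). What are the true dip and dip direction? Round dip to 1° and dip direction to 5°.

true dip 45°, dip direction 195°

The two traces are lines in the plane: v₁ = (sin 125°·cos 19°, cos 125°·cos 19°, −sin 19°), v₂ = (sin 260°·cos 23°, cos 260°·cos 23°, −sin 23°).
The plane normal is n = v₁ × v₂ ∝ (-0.160, -0.598, 0.615).
tan δ = √(n_x²+n_y²)/n_z = 0.619/0.615, so δ = 45.2°.
The horizontal component of n points toward azimuth atan2(n_x, n_y) = 195°, the dip direction.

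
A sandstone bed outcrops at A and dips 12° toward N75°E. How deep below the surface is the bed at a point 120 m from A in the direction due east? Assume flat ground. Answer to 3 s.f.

The hole lies 15° from the dip direction, so the down-dip offset is 120 × cos 15° = 115.91 m.
Depth = down-dip offset × tan(dip) = 115.91 × tan 12° = 115.91 × 0.2126
Depth = 24.64 m

24.6 m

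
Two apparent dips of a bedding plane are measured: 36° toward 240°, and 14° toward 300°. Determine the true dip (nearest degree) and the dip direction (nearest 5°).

Each apparent-dip line lies in the plane. As unit vectors (x east, y north, z up), v₁ plunges 36°→240° and v₂ plunges 14°→300°.
n = v₁ × v₂ = (-0.383, -0.324, 0.680) (taken with n_z > 0).
True dip = arccos(n_z / |n|) = arccos(0.8045) = 36.4°.
The horizontal component of n points toward azimuth atan2(n_x, n_y) = 230°, the dip direction.

true dip 36°, dip direction 230°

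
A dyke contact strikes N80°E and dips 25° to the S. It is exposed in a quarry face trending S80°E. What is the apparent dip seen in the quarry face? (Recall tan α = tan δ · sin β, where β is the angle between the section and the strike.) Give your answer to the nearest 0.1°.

9.1°

Angle between strike (N80°E) and section (S80°E): β = 20°.
tan α = tan 25° × sin 20° = 0.4663 × 0.3420 = 0.1595
α = arctan(0.1595) = 9.06°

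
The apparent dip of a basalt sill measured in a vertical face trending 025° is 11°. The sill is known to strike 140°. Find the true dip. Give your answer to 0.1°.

12.1°

β = acute angle between strike 140° and section 025° = 65°.
tan δ = tan α / sin β = tan 11° / sin 65° = 0.1944 / 0.9063 = 0.2145
δ = arctan(0.2145) = 12.11°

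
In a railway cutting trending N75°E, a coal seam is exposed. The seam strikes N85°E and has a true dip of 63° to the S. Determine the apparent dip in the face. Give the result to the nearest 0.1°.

The section lies 10° from the strike.
tan(apparent dip) = tan 63° · sin 10° = 0.3408
apparent dip = arctan 0.3408 = 18.82°

18.8°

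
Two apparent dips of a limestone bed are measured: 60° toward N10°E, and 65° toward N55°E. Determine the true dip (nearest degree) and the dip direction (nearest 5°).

The two traces are lines in the plane: v₁ = (sin 10°·cos 60°, cos 10°·cos 60°, −sin 60°), v₂ = (sin 55°·cos 65°, cos 55°·cos 65°, −sin 65°).
n = v₁ × v₂ = (0.236, 0.221, 0.149) (taken with n_z > 0).
Dip δ = arctan(|n_h|/n_z) = arctan(0.324/0.149) = 65.2°.
The horizontal component of n points toward azimuth atan2(n_x, n_y) = 47°, the dip direction.

true dip 65°, dip direction 045°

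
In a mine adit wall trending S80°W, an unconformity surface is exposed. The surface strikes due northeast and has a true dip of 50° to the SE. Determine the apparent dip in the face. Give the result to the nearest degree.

The strike is due northeast and the section trends S80°W; the acute angle between them is β = 35°.
tan α = tan 50° × sin 35° = 1.1918 × 0.5736 = 0.6836
α = arctan(0.6836) = 34.36°

34°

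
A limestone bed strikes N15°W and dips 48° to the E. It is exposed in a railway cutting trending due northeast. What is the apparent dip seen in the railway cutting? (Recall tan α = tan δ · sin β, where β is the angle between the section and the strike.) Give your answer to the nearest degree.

44°

The strike is N15°W and the section trends due northeast; the acute angle between them is β = 60°.
tan(apparent dip) = tan 48° · sin 60° = 0.9618
α = arctan(0.9618) = 43.89°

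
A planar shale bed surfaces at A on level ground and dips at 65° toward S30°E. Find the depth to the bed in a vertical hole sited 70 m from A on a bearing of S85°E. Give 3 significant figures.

The hole lies 55° from the dip direction, so the down-dip offset is 70 × cos 55° = 40.15 m.
Depth = down-dip offset × tan(dip) = 40.15 × tan 65° = 40.15 × 2.1445
Depth = 86.10 m

86.1 m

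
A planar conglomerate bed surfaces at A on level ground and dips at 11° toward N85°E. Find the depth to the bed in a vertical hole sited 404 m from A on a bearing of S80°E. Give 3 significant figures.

75.9 m

The hole lies 15° from the dip direction, so the down-dip offset is 404 × cos 15° = 390.23 m.
Depth = down-dip offset × tan(dip) = 390.23 × tan 11° = 390.23 × 0.1944
Depth = 75.85 m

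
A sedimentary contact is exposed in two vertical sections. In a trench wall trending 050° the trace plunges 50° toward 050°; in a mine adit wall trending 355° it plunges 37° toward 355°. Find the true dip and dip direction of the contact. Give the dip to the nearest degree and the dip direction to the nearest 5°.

Each apparent-dip line lies in the plane. As unit vectors (x east, y north, z up), v₁ plunges 50°→050° and v₂ plunges 37°→355°.
The plane normal is n = v₁ × v₂ ∝ (0.361, 0.350, 0.421).
tan δ = √(n_x²+n_y²)/n_z = 0.502/0.421, so δ = 50.1°.
Dip direction = azimuth of (n_x, n_y) = atan2(0.361, 0.350) = 46°.

true dip 50°, dip direction 045°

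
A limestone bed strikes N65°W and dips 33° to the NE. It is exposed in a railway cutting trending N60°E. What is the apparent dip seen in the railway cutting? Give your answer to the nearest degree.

The section lies 55° from the strike.
tan α = tan 33° × sin 55° = 0.6494 × 0.8192 = 0.5320
apparent dip = arctan 0.5320 = 28.01°

28°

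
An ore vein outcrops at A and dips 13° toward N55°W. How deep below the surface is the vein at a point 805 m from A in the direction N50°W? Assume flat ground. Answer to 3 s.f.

185 m

The hole lies 5° from the dip direction, so the down-dip offset is 805 × cos 5° = 801.94 m.
Depth = down-dip offset × tan(dip) = 801.94 × tan 13° = 801.94 × 0.2309
Depth = 185.14 m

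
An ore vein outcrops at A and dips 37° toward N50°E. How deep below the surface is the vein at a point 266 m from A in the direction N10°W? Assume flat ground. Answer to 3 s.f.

100 m

The hole lies 60° from the dip direction, so the down-dip offset is 266 × cos 60° = 133.00 m.
Depth = down-dip offset × tan(dip) = 133.00 × tan 37° = 133.00 × 0.7536
Depth = 100.22 m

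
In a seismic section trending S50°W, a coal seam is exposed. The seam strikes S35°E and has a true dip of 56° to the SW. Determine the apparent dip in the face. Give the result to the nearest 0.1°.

55.9°

Angle between strike (S35°E) and section (S50°W): β = 85°.
tan α = tan 56° × sin 85° = 1.4826 × 0.9962 = 1.4769
α = arctan(1.4769) = 55.90°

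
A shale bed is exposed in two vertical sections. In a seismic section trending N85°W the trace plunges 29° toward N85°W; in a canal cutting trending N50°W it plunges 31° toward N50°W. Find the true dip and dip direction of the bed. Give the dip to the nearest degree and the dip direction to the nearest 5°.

Each apparent-dip line lies in the plane. As unit vectors (x east, y north, z up), v₁ plunges 29°→N85°W and v₂ plunges 31°→N50°W.
The plane normal is n = v₁ × v₂ ∝ (-0.228, 0.130, 0.430).
Dip δ = arctan(|n_h|/n_z) = arctan(0.263/0.430) = 31.4°.
Dip direction = atan2(-0.228, 0.130) = 300° (azimuth of n's horizontal projection).

true dip 31°, dip direction 300°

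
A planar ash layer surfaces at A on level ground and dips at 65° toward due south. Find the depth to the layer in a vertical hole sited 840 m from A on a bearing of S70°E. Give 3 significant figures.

616 m

The hole lies 70° from the dip direction, so the down-dip offset is 840 × cos 70° = 287.30 m.
Depth = down-dip offset × tan(dip) = 287.30 × tan 65° = 287.30 × 2.1445
Depth = 616.11 m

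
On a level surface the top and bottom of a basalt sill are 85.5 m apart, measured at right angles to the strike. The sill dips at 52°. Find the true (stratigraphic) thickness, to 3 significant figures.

67.4 m

True thickness t = w · sin(dip) = 85.5 × sin 52°
t = 85.5 × 0.7880 = 67.375 m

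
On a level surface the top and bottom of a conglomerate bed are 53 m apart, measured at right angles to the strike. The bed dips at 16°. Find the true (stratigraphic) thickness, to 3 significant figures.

14.6 m

True thickness t = w · sin(dip) = 53 × sin 16°
t = 53 × 0.2756 = 14.609 m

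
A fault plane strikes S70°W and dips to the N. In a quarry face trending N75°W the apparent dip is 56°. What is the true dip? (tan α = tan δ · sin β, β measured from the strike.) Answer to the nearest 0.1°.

68.8°

The section is 35° from the strike.
tan(true dip) = tan 56° / sin 35° = 2.5848
true dip = arctan 2.5848 = 68.85°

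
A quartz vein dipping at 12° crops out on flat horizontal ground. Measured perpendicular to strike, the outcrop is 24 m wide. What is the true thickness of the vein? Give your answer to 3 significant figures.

True thickness t = w · sin(dip) = 24 × sin 12°
t = 24 × 0.2079 = 4.990 m

4.99 m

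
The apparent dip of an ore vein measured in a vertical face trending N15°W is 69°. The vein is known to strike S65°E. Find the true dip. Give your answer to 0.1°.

73.6°

The section is 50° from the strike.
tan δ = tan α / sin β = tan 69° / sin 50° = 2.6051 / 0.7660 = 3.4007
δ = arctan(3.4007) = 73.61°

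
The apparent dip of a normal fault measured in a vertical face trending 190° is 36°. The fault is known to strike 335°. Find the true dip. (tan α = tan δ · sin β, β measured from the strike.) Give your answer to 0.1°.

β = acute angle between strike 335° and section 190° = 35°.
tan δ = tan α / sin β = tan 36° / sin 35° = 0.7265 / 0.5736 = 1.2667
δ = arctan(1.2667) = 51.71°

51.7°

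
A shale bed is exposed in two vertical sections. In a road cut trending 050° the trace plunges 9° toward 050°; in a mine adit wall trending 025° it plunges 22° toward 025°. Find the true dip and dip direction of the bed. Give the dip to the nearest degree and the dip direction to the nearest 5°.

Each apparent-dip line lies in the plane. As unit vectors (x east, y north, z up), v₁ plunges 9°→050° and v₂ plunges 22°→025°.
The plane normal is n = v₁ × v₂ ∝ (-0.106, 0.222, 0.387).
tan δ = √(n_x²+n_y²)/n_z = 0.246/0.387, so δ = 32.5°.
Dip direction = azimuth of (n_x, n_y) = atan2(-0.106, 0.222) = 334°.

true dip 32°, dip direction 335°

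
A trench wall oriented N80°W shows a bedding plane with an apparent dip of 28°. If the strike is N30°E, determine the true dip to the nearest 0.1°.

The section is 70° from the strike.
tan(true dip) = tan 28° / sin 70° = 0.5658
true dip = arctan 0.5658 = 29.50°

29.5°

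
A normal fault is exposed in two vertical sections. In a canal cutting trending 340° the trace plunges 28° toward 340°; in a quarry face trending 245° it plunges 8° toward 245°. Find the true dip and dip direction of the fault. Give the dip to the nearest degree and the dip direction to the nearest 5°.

Each apparent-dip line lies in the plane. As unit vectors (x east, y north, z up), v₁ plunges 28°→340° and v₂ plunges 8°→245°.
Cross product v₁ × v₂ gives the pole to the plane: n ∝ (-0.312, 0.379, 0.871).
Dip δ = arctan(|n_h|/n_z) = arctan(0.491/0.871) = 29.4°.
Dip direction = atan2(-0.312, 0.379) = 321° (azimuth of n's horizontal projection).

true dip 29°, dip direction 320°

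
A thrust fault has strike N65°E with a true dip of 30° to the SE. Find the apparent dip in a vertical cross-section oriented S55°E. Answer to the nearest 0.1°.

The section lies 60° from the strike.
tan(apparent dip) = tan 30° · sin 60° = 0.5000
α = arctan(0.5000) = 26.57°

26.6°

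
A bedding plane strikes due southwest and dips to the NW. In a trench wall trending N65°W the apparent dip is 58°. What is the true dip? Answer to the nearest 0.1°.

The section is 70° from the strike.
tan δ = tan α / sin β = tan 58° / sin 70° = 1.6003 / 0.9397 = 1.7030
δ = arctan(1.7030) = 59.58°

59.6°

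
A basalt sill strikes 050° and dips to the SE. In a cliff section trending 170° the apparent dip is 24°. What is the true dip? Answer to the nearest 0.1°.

27.2°

The section is 60° from the strike.
tan(true dip) = tan 24° / sin 60° = 0.5141
true dip = arctan 0.5141 = 27.21°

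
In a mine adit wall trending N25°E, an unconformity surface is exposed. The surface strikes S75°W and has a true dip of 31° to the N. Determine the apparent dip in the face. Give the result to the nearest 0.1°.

24.7°

The section lies 50° from the strike.
tan(apparent dip) = tan 31° · sin 50° = 0.4603
α = arctan(0.4603) = 24.72°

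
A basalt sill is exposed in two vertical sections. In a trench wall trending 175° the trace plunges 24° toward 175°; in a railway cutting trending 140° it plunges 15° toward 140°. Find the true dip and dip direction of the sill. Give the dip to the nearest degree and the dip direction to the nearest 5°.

true dip 25°, dip direction 195°

Represent each trace as a vector plunging at its apparent dip toward its trend (east-north-up frame): v₁ = (0.080, -0.910, -0.407), v₂ = (0.621, -0.740, -0.259).
n = v₁ × v₂ = (-0.065, -0.232, 0.506) (taken with n_z > 0).
Dip δ = arctan(|n_h|/n_z) = arctan(0.241/0.506) = 25.5°.
Dip direction = atan2(-0.065, -0.232) = 196° (azimuth of n's horizontal projection).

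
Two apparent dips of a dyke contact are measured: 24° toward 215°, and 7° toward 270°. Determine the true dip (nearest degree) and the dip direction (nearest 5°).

Each apparent-dip line lies in the plane. As unit vectors (x east, y north, z up), v₁ plunges 24°→215° and v₂ plunges 7°→270°.
Cross product v₁ × v₂ gives the pole to the plane: n ∝ (-0.091, -0.340, 0.743).
Dip δ = arctan(|n_h|/n_z) = arctan(0.352/0.743) = 25.3°.
Dip direction = azimuth of (n_x, n_y) = atan2(-0.091, -0.340) = 195°.

true dip 25°, dip direction 195°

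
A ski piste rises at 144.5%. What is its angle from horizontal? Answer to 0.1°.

55.3°

tan θ = 144.5/100 = 1.4450
θ = arctan(1.4450) = 55.32°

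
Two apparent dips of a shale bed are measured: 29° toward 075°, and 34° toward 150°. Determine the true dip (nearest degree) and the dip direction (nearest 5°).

true dip 38°, dip direction 120°

Each apparent-dip line lies in the plane. As unit vectors (x east, y north, z up), v₁ plunges 29°→075° and v₂ plunges 34°→150°.
n = v₁ × v₂ = (0.475, -0.271, 0.700) (taken with n_z > 0).
tan δ = √(n_x²+n_y²)/n_z = 0.547/0.700, so δ = 38.0°.
The horizontal component of n points toward azimuth atan2(n_x, n_y) = 120°, the dip direction.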